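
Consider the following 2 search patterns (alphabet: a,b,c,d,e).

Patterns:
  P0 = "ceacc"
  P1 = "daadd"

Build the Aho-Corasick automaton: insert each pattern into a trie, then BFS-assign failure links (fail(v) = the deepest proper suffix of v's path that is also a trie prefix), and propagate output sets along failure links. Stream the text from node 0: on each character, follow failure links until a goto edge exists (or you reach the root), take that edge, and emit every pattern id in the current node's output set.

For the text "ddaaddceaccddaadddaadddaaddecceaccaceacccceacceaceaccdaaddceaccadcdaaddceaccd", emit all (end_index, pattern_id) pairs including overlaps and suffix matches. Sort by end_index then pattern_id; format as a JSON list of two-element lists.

Construct AC machine:
Trie (insert patterns):
  0='ε' goto c→1 d→6
  1='c' goto e→2
  2='ce' goto a→3
  3='cea' goto c→4
  4='ceac' goto c→5
  5='ceacc' goto ·  ←P0
  6='d' goto a→7
  7='da' goto a→8
  8='daa' goto d→9
  9='daad' goto d→10
  10='daadd' goto ·  ←P1

BFS fail/out derivation:
  n1('c'): parent n0 fail=0; on 'c' 0 → fail=0;  out ∅∪∅=∅
  n6('d'): parent n0 fail=0; on 'd' 0 → fail=0;  out ∅∪∅=∅
  n2('ce'): parent n1 fail=0; on 'e' 0 → fail=0;  out ∅∪∅=∅
  n7('da'): parent n6 fail=0; on 'a' 0 → fail=0;  out ∅∪∅=∅
  n3('cea'): parent n2 fail=0; on 'a' 0 → fail=0;  out ∅∪∅=∅
  n8('daa'): parent n7 fail=0; on 'a' 0 → fail=0;  out ∅∪∅=∅
  n4('ceac'): parent n3 fail=0; on 'c' 0 → fail=1;  out ∅∪∅=∅
  n9('daad'): parent n8 fail=0; on 'd' 0 → fail=6;  out ∅∪∅=∅
  n5('ceacc'): parent n4 fail=1; on 'c' 1→0 → fail=1;  out {0}∪∅={0}
  n10('daadd'): parent n9 fail=6; on 'd' 6→0 → fail=6;  out {1}∪∅={1}

Text stream:
i=0 'd': node 0→6
i=1 'd': node 6→6 (via fail)
i=2 'a': node 6→7
i=3 'a': node 7→8
i=4 'd': node 8→9
i=5 'd': node 9→10  ** P1@[1:5]
i=6 'c': node 10→1 (via fail)
i=7 'e': node 1→2
i=8 'a': node 2→3
i=9 'c': node 3→4
i=10 'c': node 4→5  ** P0@[6:10]
i=11 'd': node 5→6 (via fail)
i=12 'd': node 6→6 (via fail)
i=13 'a': node 6→7
i=14 'a': node 7→8
i=15 'd': node 8→9
i=16 'd': node 9→10  ** P1@[12:16]
i=17 'd': node 10→6 (via fail)
i=18 'a': node 6→7
i=19 'a': node 7→8
i=20 'd': node 8→9
i=21 'd': node 9→10  ** P1@[17:21]
i=22 'd': node 10→6 (via fail)
i=23 'a': node 6→7
i=24 'a': node 7→8
i=25 'd': node 8→9
i=26 'd': node 9→10  ** P1@[22:26]
i=27 'e': node 10→0 (via fail)
i=28 'c': node 0→1
i=29 'c': node 1→1 (via fail)
i=30 'e': node 1→2
i=31 'a': node 2→3
i=32 'c': node 3→4
i=33 'c': node 4→5  ** P0@[29:33]
i=34 'a': node 5→0 (via fail)
i=35 'c': node 0→1
i=36 'e': node 1→2
i=37 'a': node 2→3
i=38 'c': node 3→4
i=39 'c': node 4→5  ** P0@[35:39]
i=40 'c': node 5→1 (via fail)
i=41 'c': node 1→1 (via fail)
i=42 'e': node 1→2
i=43 'a': node 2→3
i=44 'c': node 3→4
i=45 'c': node 4→5  ** P0@[41:45]
i=46 'e': node 5→2 (via fail)
i=47 'a': node 2→3
i=48 'c': node 3→4
i=49 'e': node 4→2 (via fail)
i=50 'a': node 2→3
i=51 'c': node 3→4
i=52 'c': node 4→5  ** P0@[48:52]
i=53 'd': node 5→6 (via fail)
i=54 'a': node 6→7
i=55 'a': node 7→8
i=56 'd': node 8→9
i=57 'd': node 9→10  ** P1@[53:57]
i=58 'c': node 10→1 (via fail)
i=59 'e': node 1→2
i=60 'a': node 2→3
i=61 'c': node 3→4
i=62 'c': node 4→5  ** P0@[58:62]
i=63 'a': node 5→0 (via fail)
i=64 'd': node 0→6
i=65 'c': node 6→1 (via fail)
i=66 'd': node 1→6 (via fail)
i=67 'a': node 6→7
i=68 'a': node 7→8
i=69 'd': node 8→9
i=70 'd': node 9→10  ** P1@[66:70]
i=71 'c': node 10→1 (via fail)
i=72 'e': node 1→2
i=73 'a': node 2→3
i=74 'c': node 3→4
i=75 'c': node 4→5  ** P0@[71:75]
i=76 'd': node 5→6 (via fail)

Matches: [[5,1],[10,0],[16,1],[21,1],[26,1],[33,0],[39,0],[45,0],[52,0],[57,1],[62,0],[70,1],[75,0]]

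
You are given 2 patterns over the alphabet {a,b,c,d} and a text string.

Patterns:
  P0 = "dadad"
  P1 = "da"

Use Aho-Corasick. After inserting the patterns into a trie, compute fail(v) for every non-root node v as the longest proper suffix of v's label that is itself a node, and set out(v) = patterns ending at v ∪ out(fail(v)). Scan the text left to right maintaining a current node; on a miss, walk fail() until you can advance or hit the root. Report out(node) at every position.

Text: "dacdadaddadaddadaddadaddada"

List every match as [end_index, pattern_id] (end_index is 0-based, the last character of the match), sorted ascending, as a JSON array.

Construct AC machine:
Trie (insert patterns):
  0='ε' goto d→1
  1='d' goto a→2
  2='da' goto d→3  ←P1
  3='dad' goto a→4
  4='dada' goto d→5
  5='dadad' goto ·  ←P0

Failure links (BFS by depth):
  fail(1) 'd': from fail(0)=0 chase 'd': 0 ⇒ 0;  out=∅∪out(0)=∅
  fail(2) 'da': from fail(1)=0 chase 'a': 0 ⇒ 0;  out={1}∪out(0)={1}
  fail(3) 'dad': from fail(2)=0 chase 'd': 0 ⇒ 1;  out=∅∪out(1)=∅
  fail(4) 'dada': from fail(3)=1 chase 'a': 1 ⇒ 2;  out=∅∪out(2)={1}
  fail(5) 'dadad': from fail(4)=2 chase 'd': 2 ⇒ 3;  out={0}∪out(3)={0}

Scan:
pos 0 'd': at 1
pos 1 'a': at 2  emit P1@[0:1]
pos 2 'c': at 0 ·f
pos 3 'd': at 1
pos 4 'a': at 2  emit P1@[3:4]
pos 5 'd': at 3
pos 6 'a': at 4  emit P1@[5:6]
pos 7 'd': at 5  emit P0@[3:7]
pos 8 'd': at 1 ·f
pos 9 'a': at 2  emit P1@[8:9]
pos 10 'd': at 3
pos 11 'a': at 4  emit P1@[10:11]
pos 12 'd': at 5  emit P0@[8:12]
pos 13 'd': at 1 ·f
pos 14 'a': at 2  emit P1@[13:14]
pos 15 'd': at 3
pos 16 'a': at 4  emit P1@[15:16]
pos 17 'd': at 5  emit P0@[13:17]
pos 18 'd': at 1 ·f
pos 19 'a': at 2  emit P1@[18:19]
pos 20 'd': at 3
pos 21 'a': at 4  emit P1@[20:21]
pos 22 'd': at 5  emit P0@[18:22]
pos 23 'd': at 1 ·f
pos 24 'a': at 2  emit P1@[23:24]
pos 25 'd': at 3
pos 26 'a': at 4  emit P1@[25:26]

All matches (sorted): [[1,1],[4,1],[6,1],[7,0],[9,1],[11,1],[12,0],[14,1],[16,1],[17,0],[19,1],[21,1],[22,0],[24,1],[26,1]]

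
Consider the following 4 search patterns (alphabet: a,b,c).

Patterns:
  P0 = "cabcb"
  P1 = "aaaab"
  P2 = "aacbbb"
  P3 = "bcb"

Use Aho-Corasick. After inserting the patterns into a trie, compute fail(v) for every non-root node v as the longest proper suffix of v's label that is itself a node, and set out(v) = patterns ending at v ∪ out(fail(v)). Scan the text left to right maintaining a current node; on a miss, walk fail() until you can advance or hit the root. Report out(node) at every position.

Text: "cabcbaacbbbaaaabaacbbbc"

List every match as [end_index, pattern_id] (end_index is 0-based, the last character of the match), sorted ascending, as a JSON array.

Build:
Trie nodes:
  n0 'ε': a→6 b→15 c→1
  n1 'c': a→2
  n2 'ca': b→3
  n3 'cab': c→4
  n4 'cabc': b→5
  n5 'cabcb': ·  [P0 ends]
  n6 'a': a→7
  n7 'aa': a→8 c→11
  n8 'aaa': a→9
  n9 'aaaa': b→10
  n10 'aaaab': ·  [P1 ends]
  n11 'aac': b→12
  n12 'aacb': b→13
  n13 'aacbb': b→14
  n14 'aacbbb': ·  [P2 ends]
  n15 'b': c→16
  n16 'bc': b→17
  n17 'bcb': ·  [P3 ends]

BFS fail/out derivation:
  n1('c'): parent n0 fail=0; on 'c' 0 → fail=0;  out ∅∪∅=∅
  n6('a'): parent n0 fail=0; on 'a' 0 → fail=0;  out ∅∪∅=∅
  n15('b'): parent n0 fail=0; on 'b' 0 → fail=0;  out ∅∪∅=∅
  n2('ca'): parent n1 fail=0; on 'a' 0 → fail=6;  out ∅∪∅=∅
  n7('aa'): parent n6 fail=0; on 'a' 0 → fail=6;  out ∅∪∅=∅
  n16('bc'): parent n15 fail=0; on 'c' 0 → fail=1;  out ∅∪∅=∅
  n3('cab'): parent n2 fail=6; on 'b' 6→0 → fail=15;  out ∅∪∅=∅
  n8('aaa'): parent n7 fail=6; on 'a' 6 → fail=7;  out ∅∪∅=∅
  n11('aac'): parent n7 fail=6; on 'c' 6→0 → fail=1;  out ∅∪∅=∅
  n17('bcb'): parent n16 fail=1; on 'b' 1→0 → fail=15;  out {3}∪∅={3}
  n4('cabc'): parent n3 fail=15; on 'c' 15 → fail=16;  out ∅∪∅=∅
  n9('aaaa'): parent n8 fail=7; on 'a' 7 → fail=8;  out ∅∪∅=∅
  n12('aacb'): parent n11 fail=1; on 'b' 1→0 → fail=15;  out ∅∪∅=∅
  n5('cabcb'): parent n4 fail=16; on 'b' 16 → fail=17;  out {0}∪{3}={0,3}
  n10('aaaab'): parent n9 fail=8; on 'b' 8→7→6→0 → fail=15;  out {1}∪∅={1}
  n13('aacbb'): parent n12 fail=15; on 'b' 15→0 → fail=15;  out ∅∪∅=∅
  n14('aacbbb'): parent n13 fail=15; on 'b' 15→0 → fail=15;  out {2}∪∅={2}

Run:
i=0 'c': node 0→1
i=1 'a': node 1→2
i=2 'b': node 2→3
i=3 'c': node 3→4
i=4 'b': node 4→5  ** P0@[0:4],P3@[2:4]
i=5 'a': node 5→6 (via fail)
i=6 'a': node 6→7
i=7 'c': node 7→11
i=8 'b': node 11→12
i=9 'b': node 12→13
i=10 'b': node 13→14  ** P2@[5:10]
i=11 'a': node 14→6 (via fail)
i=12 'a': node 6→7
i=13 'a': node 7→8
i=14 'a': node 8→9
i=15 'b': node 9→10  ** P1@[11:15]
i=16 'a': node 10→6 (via fail)
i=17 'a': node 6→7
i=18 'c': node 7→11
i=19 'b': node 11→12
i=20 'b': node 12→13
i=21 'b': node 13→14  ** P2@[16:21]
i=22 'c': node 14→16 (via fail)

All matches (sorted): [[4,0],[4,3],[10,2],[15,1],[21,2]]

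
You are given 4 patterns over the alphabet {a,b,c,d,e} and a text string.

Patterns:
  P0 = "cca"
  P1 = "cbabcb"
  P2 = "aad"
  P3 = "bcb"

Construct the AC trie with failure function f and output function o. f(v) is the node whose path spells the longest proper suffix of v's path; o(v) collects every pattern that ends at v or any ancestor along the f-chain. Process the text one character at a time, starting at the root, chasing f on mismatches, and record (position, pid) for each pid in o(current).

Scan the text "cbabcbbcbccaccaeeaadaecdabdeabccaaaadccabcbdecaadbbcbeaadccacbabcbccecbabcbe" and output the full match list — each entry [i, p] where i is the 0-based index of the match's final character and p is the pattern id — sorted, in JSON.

Build automaton:
Trie nodes:
  0='ε' goto a→9 b→12 c→1
  1='c' goto b→4 c→2
  2='cc' goto a→3
  3='cca' goto ·  [P0 ends]
  4='cb' goto a→5
  5='cba' goto b→6
  6='cbab' goto c→7
  7='cbabc' goto b→8
  8='cbabcb' goto ·  [P1 ends]
  9='a' goto a→10
  10='aa' goto d→11
  11='aad' goto ·  [P2 ends]
  12='b' goto c→13
  13='bc' goto b→14
  14='bcb' goto ·  [P3 ends]

Failure links (BFS by depth):
  n1('c'): parent n0 fail=0; on 'c' 0 → fail=0;  out ∅∪∅=∅
  n9('a'): parent n0 fail=0; on 'a' 0 → fail=0;  out ∅∪∅=∅
  n12('b'): parent n0 fail=0; on 'b' 0 → fail=0;  out ∅∪∅=∅
  n2('cc'): parent n1 fail=0; on 'c' 0 → fail=1;  out ∅∪∅=∅
  n4('cb'): parent n1 fail=0; on 'b' 0 → fail=12;  out ∅∪∅=∅
  n10('aa'): parent n9 fail=0; on 'a' 0 → fail=9;  out ∅∪∅=∅
  n13('bc'): parent n12 fail=0; on 'c' 0 → fail=1;  out ∅∪∅=∅
  n3('cca'): parent n2 fail=1; on 'a' 1→0 → fail=9;  out {0}∪∅={0}
  n5('cba'): parent n4 fail=12; on 'a' 12→0 → fail=9;  out ∅∪∅=∅
  n11('aad'): parent n10 fail=9; on 'd' 9→0 → fail=0;  out {2}∪∅={2}
  n14('bcb'): parent n13 fail=1; on 'b' 1 → fail=4;  out {3}∪∅={3}
  n6('cbab'): parent n5 fail=9; on 'b' 9→0 → fail=12;  out ∅∪∅=∅
  n7('cbabc'): parent n6 fail=12; on 'c' 12 → fail=13;  out ∅∪∅=∅
  n8('cbabcb'): parent n7 fail=13; on 'b' 13 → fail=14;  out {1}∪{3}={1,3}

Scan:
i=0 'c': node 0→1
i=1 'b': node 1→4
i=2 'a': node 4→5
i=3 'b': node 5→6
i=4 'c': node 6→7
i=5 'b': node 7→8  → match P1@[0:5],P3@[3:5]
i=6 'b': node 8→12 (via fail)
i=7 'c': node 12→13
i=8 'b': node 13→14  → match P3@[6:8]
i=9 'c': node 14→13 (via fail)
i=10 'c': node 13→2 (via fail)
i=11 'a': node 2→3  → match P0@[9:11]
i=12 'c': node 3→1 (via fail)
i=13 'c': node 1→2
i=14 'a': node 2→3  → match P0@[12:14]
i=15 'e': node 3→0 (via fail)
i=16 'e': node 0→0
i=17 'a': node 0→9
i=18 'a': node 9→10
i=19 'd': node 10→11  → match P2@[17:19]
i=20 'a': node 11→9 (via fail)
i=21 'e': node 9→0 (via fail)
i=22 'c': node 0→1
i=23 'd': node 1→0 (via fail)
i=24 'a': node 0→9
i=25 'b': node 9→12 (via fail)
i=26 'd': node 12→0 (via fail)
i=27 'e': node 0→0
i=28 'a': node 0→9
i=29 'b': node 9→12 (via fail)
i=30 'c': node 12→13
i=31 'c': node 13→2 (via fail)
i=32 'a': node 2→3  → match P0@[30:32]
i=33 'a': node 3→10 (via fail)
i=34 'a': node 10→10 (via fail)
i=35 'a': node 10→10 (via fail)
i=36 'd': node 10→11  → match P2@[34:36]
i=37 'c': node 11→1 (via fail)
i=38 'c': node 1→2
i=39 'a': node 2→3  → match P0@[37:39]
i=40 'b': node 3→12 (via fail)
i=41 'c': node 12→13
i=42 'b': node 13→14  → match P3@[40:42]
i=43 'd': node 14→0 (via fail)
i=44 'e': node 0→0
i=45 'c': node 0→1
i=46 'a': node 1→9 (via fail)
i=47 'a': node 9→10
i=48 'd': node 10→11  → match P2@[46:48]
i=49 'b': node 11→12 (via fail)
i=50 'b': node 12→12 (via fail)
i=51 'c': node 12→13
i=52 'b': node 13→14  → match P3@[50:52]
i=53 'e': node 14→0 (via fail)
i=54 'a': node 0→9
i=55 'a': node 9→10
i=56 'd': node 10→11  → match P2@[54:56]
i=57 'c': node 11→1 (via fail)
i=58 'c': node 1→2
i=59 'a': node 2→3  → match P0@[57:59]
i=60 'c': node 3→1 (via fail)
i=61 'b': node 1→4
i=62 'a': node 4→5
i=63 'b': node 5→6
i=64 'c': node 6→7
i=65 'b': node 7→8  → match P1@[60:65],P3@[63:65]
i=66 'c': node 8→13 (via fail)
i=67 'c': node 13→2 (via fail)
i=68 'e': node 2→0 (via fail)
i=69 'c': node 0→1
i=70 'b': node 1→4
i=71 'a': node 4→5
i=72 'b': node 5→6
i=73 'c': node 6→7
i=74 'b': node 7→8  → match P1@[69:74],P3@[72:74]
i=75 'e': node 8→0 (via fail)

All matches (sorted): [[5,1],[5,3],[8,3],[11,0],[14,0],[19,2],[32,0],[36,2],[39,0],[42,3],[48,2],[52,3],[56,2],[59,0],[65,1],[65,3],[74,1],[74,3]]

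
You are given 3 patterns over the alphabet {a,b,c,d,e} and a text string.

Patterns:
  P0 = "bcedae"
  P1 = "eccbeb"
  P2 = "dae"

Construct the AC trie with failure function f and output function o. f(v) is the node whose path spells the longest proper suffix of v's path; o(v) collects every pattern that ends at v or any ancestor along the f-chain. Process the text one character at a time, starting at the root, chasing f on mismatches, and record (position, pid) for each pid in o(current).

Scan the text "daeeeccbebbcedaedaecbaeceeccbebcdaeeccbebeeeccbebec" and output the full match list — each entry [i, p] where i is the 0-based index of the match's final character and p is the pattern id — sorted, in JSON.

Build automaton:
Trie (insert patterns):
  0='ε' goto b→1 d→13 e→7
  1='b' goto c→2
  2='bc' goto e→3
  3='bce' goto d→4
  4='bced' goto a→5
  5='bceda' goto e→6
  6='bcedae' goto ·  ←P0
  7='e' goto c→8
  8='ec' goto c→9
  9='ecc' goto b→10
  10='eccb' goto e→11
  11='eccbe' goto b→12
  12='eccbeb' goto ·  ←P1
  13='d' goto a→14
  14='da' goto e→15
  15='dae' goto ·  ←P2

Failure links (BFS by depth):
  fail(1) 'b': from fail(0)=0 chase 'b': 0 ⇒ 0;  out=∅∪out(0)=∅
  fail(7) 'e': from fail(0)=0 chase 'e': 0 ⇒ 0;  out=∅∪out(0)=∅
  fail(13) 'd': from fail(0)=0 chase 'd': 0 ⇒ 0;  out=∅∪out(0)=∅
  fail(2) 'bc': from fail(1)=0 chase 'c': 0 ⇒ 0;  out=∅∪out(0)=∅
  fail(8) 'ec': from fail(7)=0 chase 'c': 0 ⇒ 0;  out=∅∪out(0)=∅
  fail(14) 'da': from fail(13)=0 chase 'a': 0 ⇒ 0;  out=∅∪out(0)=∅
  fail(3) 'bce': from fail(2)=0 chase 'e': 0 ⇒ 7;  out=∅∪out(7)=∅
  fail(9) 'ecc': from fail(8)=0 chase 'c': 0 ⇒ 0;  out=∅∪out(0)=∅
  fail(15) 'dae': from fail(14)=0 chase 'e': 0 ⇒ 7;  out={2}∪out(7)={2}
  fail(4) 'bced': from fail(3)=7 chase 'd': 7→0 ⇒ 13;  out=∅∪out(13)=∅
  fail(10) 'eccb': from fail(9)=0 chase 'b': 0 ⇒ 1;  out=∅∪out(1)=∅
  fail(5) 'bceda': from fail(4)=13 chase 'a': 13 ⇒ 14;  out=∅∪out(14)=∅
  fail(11) 'eccbe': from fail(10)=1 chase 'e': 1→0 ⇒ 7;  out=∅∪out(7)=∅
  fail(6) 'bcedae': from fail(5)=14 chase 'e': 14 ⇒ 15;  out={0}∪out(15)={0,2}
  fail(12) 'eccbeb': from fail(11)=7 chase 'b': 7→0 ⇒ 1;  out={1}∪out(1)={1}

Scan:
[0] read 'd'  n0⇒n13
[1] read 'a'  n13⇒n14
[2] read 'e'  n14⇒n15  emit P2@[0:2]
[3] read 'e'  n15⇒n7 (via fail)
[4] read 'e'  n7⇒n7 (via fail)
[5] read 'c'  n7⇒n8
[6] read 'c'  n8⇒n9
[7] read 'b'  n9⇒n10
[8] read 'e'  n10⇒n11
[9] read 'b'  n11⇒n12  emit P1@[4:9]
[10] read 'b'  n12⇒n1 (via fail)
[11] read 'c'  n1⇒n2
[12] read 'e'  n2⇒n3
[13] read 'd'  n3⇒n4
[14] read 'a'  n4⇒n5
[15] read 'e'  n5⇒n6  emit P0@[10:15],P2@[13:15]
[16] read 'd'  n6⇒n13 (via fail)
[17] read 'a'  n13⇒n14
[18] read 'e'  n14⇒n15  emit P2@[16:18]
[19] read 'c'  n15⇒n8 (via fail)
[20] read 'b'  n8⇒n1 (via fail)
[21] read 'a'  n1⇒n0 (via fail)
[22] read 'e'  n0⇒n7
[23] read 'c'  n7⇒n8
[24] read 'e'  n8⇒n7 (via fail)
[25] read 'e'  n7⇒n7 (via fail)
[26] read 'c'  n7⇒n8
[27] read 'c'  n8⇒n9
[28] read 'b'  n9⇒n10
[29] read 'e'  n10⇒n11
[30] read 'b'  n11⇒n12  emit P1@[25:30]
[31] read 'c'  n12⇒n2 (via fail)
[32] read 'd'  n2⇒n13 (via fail)
[33] read 'a'  n13⇒n14
[34] read 'e'  n14⇒n15  emit P2@[32:34]
[35] read 'e'  n15⇒n7 (via fail)
[36] read 'c'  n7⇒n8
[37] read 'c'  n8⇒n9
[38] read 'b'  n9⇒n10
[39] read 'e'  n10⇒n11
[40] read 'b'  n11⇒n12  emit P1@[35:40]
[41] read 'e'  n12⇒n7 (via fail)
[42] read 'e'  n7⇒n7 (via fail)
[43] read 'e'  n7⇒n7 (via fail)
[44] read 'c'  n7⇒n8
[45] read 'c'  n8⇒n9
[46] read 'b'  n9⇒n10
[47] read 'e'  n10⇒n11
[48] read 'b'  n11⇒n12  emit P1@[43:48]
[49] read 'e'  n12⇒n7 (via fail)
[50] read 'c'  n7⇒n8

Matches: [[2,2],[9,1],[15,0],[15,2],[18,2],[30,1],[34,2],[40,1],[48,1]]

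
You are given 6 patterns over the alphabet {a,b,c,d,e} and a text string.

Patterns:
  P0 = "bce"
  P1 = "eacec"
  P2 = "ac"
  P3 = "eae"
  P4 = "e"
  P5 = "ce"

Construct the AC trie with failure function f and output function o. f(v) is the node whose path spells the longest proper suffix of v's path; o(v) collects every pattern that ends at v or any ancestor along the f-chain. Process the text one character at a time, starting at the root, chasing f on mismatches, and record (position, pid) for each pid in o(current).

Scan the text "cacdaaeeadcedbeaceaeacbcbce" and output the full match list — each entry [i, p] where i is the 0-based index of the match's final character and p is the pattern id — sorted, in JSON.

Construct AC machine:
Trie nodes:
  0='ε' goto a→9 b→1 c→12 e→4
  1='b' goto c→2
  2='bc' goto e→3
  3='bce' goto ·  [P0 ends]
  4='e' goto a→5  [P4 ends]
  5='ea' goto c→6 e→11
  6='eac' goto e→7
  7='eace' goto c→8
  8='eacec' goto ·  [P1 ends]
  9='a' goto c→10
  10='ac' goto ·  [P2 ends]
  11='eae' goto ·  [P3 ends]
  12='c' goto e→13
  13='ce' goto ·  [P5 ends]

BFS fail/out derivation:
  fail(1) 'b': from fail(0)=0 chase 'b': 0 ⇒ 0;  out=∅∪out(0)=∅
  fail(4) 'e': from fail(0)=0 chase 'e': 0 ⇒ 0;  out={4}∪out(0)={4}
  fail(9) 'a': from fail(0)=0 chase 'a': 0 ⇒ 0;  out=∅∪out(0)=∅
  fail(12) 'c': from fail(0)=0 chase 'c': 0 ⇒ 0;  out=∅∪out(0)=∅
  fail(2) 'bc': from fail(1)=0 chase 'c': 0 ⇒ 12;  out=∅∪out(12)=∅
  fail(5) 'ea': from fail(4)=0 chase 'a': 0 ⇒ 9;  out=∅∪out(9)=∅
  fail(10) 'ac': from fail(9)=0 chase 'c': 0 ⇒ 12;  out={2}∪out(12)={2}
  fail(13) 'ce': from fail(12)=0 chase 'e': 0 ⇒ 4;  out={5}∪out(4)={4,5}
  fail(3) 'bce': from fail(2)=12 chase 'e': 12 ⇒ 13;  out={0}∪out(13)={0,4,5}
  fail(6) 'eac': from fail(5)=9 chase 'c': 9 ⇒ 10;  out=∅∪out(10)={2}
  fail(11) 'eae': from fail(5)=9 chase 'e': 9→0 ⇒ 4;  out={3}∪out(4)={3,4}
  fail(7) 'eace': from fail(6)=10 chase 'e': 10→12 ⇒ 13;  out=∅∪out(13)={4,5}
  fail(8) 'eacec': from fail(7)=13 chase 'c': 13→4→0 ⇒ 12;  out={1}∪out(12)={1}

Run:
[0] read 'c'  n0⇒n12
[1] read 'a'  n12⇒n9 ·f
[2] read 'c'  n9⇒n10  → match P2@[1:2]
[3] read 'd'  n10⇒n0 ·f
[4] read 'a'  n0⇒n9
[5] read 'a'  n9⇒n9 ·f
[6] read 'e'  n9⇒n4 ·f  → match P4@[6:6]
[7] read 'e'  n4⇒n4 ·f  → match P4@[7:7]
[8] read 'a'  n4⇒n5
[9] read 'd'  n5⇒n0 ·f
[10] read 'c'  n0⇒n12
[11] read 'e'  n12⇒n13  → match P4@[11:11],P5@[10:11]
[12] read 'd'  n13⇒n0 ·f
[13] read 'b'  n0⇒n1
[14] read 'e'  n1⇒n4 ·f  → match P4@[14:14]
[15] read 'a'  n4⇒n5
[16] read 'c'  n5⇒n6  → match P2@[15:16]
[17] read 'e'  n6⇒n7  → match P4@[17:17],P5@[16:17]
[18] read 'a'  n7⇒n5 ·f
[19] read 'e'  n5⇒n11  → match P3@[17:19],P4@[19:19]
[20] read 'a'  n11⇒n5 ·f
[21] read 'c'  n5⇒n6  → match P2@[20:21]
[22] read 'b'  n6⇒n1 ·f
[23] read 'c'  n1⇒n2
[24] read 'b'  n2⇒n1 ·f
[25] read 'c'  n1⇒n2
[26] read 'e'  n2⇒n3  → match P0@[24:26],P4@[26:26],P5@[25:26]

Result: [[2,2],[6,4],[7,4],[11,4],[11,5],[14,4],[16,2],[17,4],[17,5],[19,3],[19,4],[21,2],[26,0],[26,4],[26,5]]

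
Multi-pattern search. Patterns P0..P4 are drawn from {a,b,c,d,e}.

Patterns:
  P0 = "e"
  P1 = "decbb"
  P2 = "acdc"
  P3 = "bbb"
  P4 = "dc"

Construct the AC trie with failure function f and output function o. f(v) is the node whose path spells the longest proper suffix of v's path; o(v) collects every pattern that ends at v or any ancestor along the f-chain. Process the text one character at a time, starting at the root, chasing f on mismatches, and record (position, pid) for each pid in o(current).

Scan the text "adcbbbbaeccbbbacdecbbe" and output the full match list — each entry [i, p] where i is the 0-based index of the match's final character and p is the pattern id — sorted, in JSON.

Build automaton:
Trie (insert patterns):
  n0 'ε': a→7 b→11 d→2 e→1
  n1 'e': ·  [P0 ends]
  n2 'd': c→14 e→3
  n3 'de': c→4
  n4 'dec': b→5
  n5 'decb': b→6
  n6 'decbb': ·  [P1 ends]
  n7 'a': c→8
  n8 'ac': d→9
  n9 'acd': c→10
  n10 'acdc': ·  [P2 ends]
  n11 'b': b→12
  n12 'bb': b→13
  n13 'bbb': ·  [P3 ends]
  n14 'dc': ·  [P4 ends]

Failure links (BFS by depth):
  n1('e'): parent n0 fail=0; on 'e' 0 → fail=0;  out {0}∪∅={0}
  n2('d'): parent n0 fail=0; on 'd' 0 → fail=0;  out ∅∪∅=∅
  n7('a'): parent n0 fail=0; on 'a' 0 → fail=0;  out ∅∪∅=∅
  n11('b'): parent n0 fail=0; on 'b' 0 → fail=0;  out ∅∪∅=∅
  n3('de'): parent n2 fail=0; on 'e' 0 → fail=1;  out ∅∪{0}={0}
  n8('ac'): parent n7 fail=0; on 'c' 0 → fail=0;  out ∅∪∅=∅
  n12('bb'): parent n11 fail=0; on 'b' 0 → fail=11;  out ∅∪∅=∅
  n14('dc'): parent n2 fail=0; on 'c' 0 → fail=0;  out {4}∪∅={4}
  n4('dec'): parent n3 fail=1; on 'c' 1→0 → fail=0;  out ∅∪∅=∅
  n9('acd'): parent n8 fail=0; on 'd' 0 → fail=2;  out ∅∪∅=∅
  n13('bbb'): parent n12 fail=11; on 'b' 11 → fail=12;  out {3}∪∅={3}
  n5('decb'): parent n4 fail=0; on 'b' 0 → fail=11;  out ∅∪∅=∅
  n10('acdc'): parent n9 fail=2; on 'c' 2 → fail=14;  out {2}∪{4}={2,4}
  n6('decbb'): parent n5 fail=11; on 'b' 11 → fail=12;  out {1}∪∅={1}

Run:
[0] read 'a'  n0⇒n7
[1] read 'd'  n7⇒n2 (fail-walked)
[2] read 'c'  n2⇒n14  → match P4@[1:2]
[3] read 'b'  n14⇒n11 (fail-walked)
[4] read 'b'  n11⇒n12
[5] read 'b'  n12⇒n13  → match P3@[3:5]
[6] read 'b'  n13⇒n13 (fail-walked)  → match P3@[4:6]
[7] read 'a'  n13⇒n7 (fail-walked)
[8] read 'e'  n7⇒n1 (fail-walked)  → match P0@[8:8]
[9] read 'c'  n1⇒n0 (fail-walked)
[10] read 'c'  n0⇒n0
[11] read 'b'  n0⇒n11
[12] read 'b'  n11⇒n12
[13] read 'b'  n12⇒n13  → match P3@[11:13]
[14] read 'a'  n13⇒n7 (fail-walked)
[15] read 'c'  n7⇒n8
[16] read 'd'  n8⇒n9
[17] read 'e'  n9⇒n3 (fail-walked)  → match P0@[17:17]
[18] read 'c'  n3⇒n4
[19] read 'b'  n4⇒n5
[20] read 'b'  n5⇒n6  → match P1@[16:20]
[21] read 'e'  n6⇒n1 (fail-walked)  → match P0@[21:21]

Matches: [[2,4],[5,3],[6,3],[8,0],[13,3],[17,0],[20,1],[21,0]]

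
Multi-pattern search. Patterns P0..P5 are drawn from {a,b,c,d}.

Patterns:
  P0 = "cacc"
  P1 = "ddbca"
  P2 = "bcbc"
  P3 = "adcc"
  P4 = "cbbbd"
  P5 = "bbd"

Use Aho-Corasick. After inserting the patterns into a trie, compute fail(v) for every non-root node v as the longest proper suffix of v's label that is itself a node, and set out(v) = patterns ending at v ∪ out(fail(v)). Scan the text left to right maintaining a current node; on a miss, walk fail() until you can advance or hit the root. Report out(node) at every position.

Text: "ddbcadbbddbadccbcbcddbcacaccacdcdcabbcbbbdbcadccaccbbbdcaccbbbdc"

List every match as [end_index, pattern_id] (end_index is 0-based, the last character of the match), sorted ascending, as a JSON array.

Build automaton:
Trie nodes:
  0='ε' goto a→14 b→10 c→1 d→5
  1='c' goto a→2 b→18
  2='ca' goto c→3
  3='cac' goto c→4
  4='cacc' goto ·  [P0 ends]
  5='d' goto d→6
  6='dd' goto b→7
  7='ddb' goto c→8
  8='ddbc' goto a→9
  9='ddbca' goto ·  [P1 ends]
  10='b' goto b→22 c→11
  11='bc' goto b→12
  12='bcb' goto c→13
  13='bcbc' goto ·  [P2 ends]
  14='a' goto d→15
  15='ad' goto c→16
  16='adc' goto c→17
  17='adcc' goto ·  [P3 ends]
  18='cb' goto b→19
  19='cbb' goto b→20
  20='cbbb' goto d→21
  21='cbbbd' goto ·  [P4 ends]
  22='bb' goto d→23
  23='bbd' goto ·  [P5 ends]

Failure links (BFS by depth):
  n1('c'): parent n0 fail=0; on 'c' 0 → fail=0;  out ∅∪∅=∅
  n5('d'): parent n0 fail=0; on 'd' 0 → fail=0;  out ∅∪∅=∅
  n10('b'): parent n0 fail=0; on 'b' 0 → fail=0;  out ∅∪∅=∅
  n14('a'): parent n0 fail=0; on 'a' 0 → fail=0;  out ∅∪∅=∅
  n2('ca'): parent n1 fail=0; on 'a' 0 → fail=14;  out ∅∪∅=∅
  n6('dd'): parent n5 fail=0; on 'd' 0 → fail=5;  out ∅∪∅=∅
  n11('bc'): parent n10 fail=0; on 'c' 0 → fail=1;  out ∅∪∅=∅
  n15('ad'): parent n14 fail=0; on 'd' 0 → fail=5;  out ∅∪∅=∅
  n18('cb'): parent n1 fail=0; on 'b' 0 → fail=10;  out ∅∪∅=∅
  n22('bb'): parent n10 fail=0; on 'b' 0 → fail=10;  out ∅∪∅=∅
  n3('cac'): parent n2 fail=14; on 'c' 14→0 → fail=1;  out ∅∪∅=∅
  n7('ddb'): parent n6 fail=5; on 'b' 5→0 → fail=10;  out ∅∪∅=∅
  n12('bcb'): parent n11 fail=1; on 'b' 1 → fail=18;  out ∅∪∅=∅
  n16('adc'): parent n15 fail=5; on 'c' 5→0 → fail=1;  out ∅∪∅=∅
  n19('cbb'): parent n18 fail=10; on 'b' 10 → fail=22;  out ∅∪∅=∅
  n23('bbd'): parent n22 fail=10; on 'd' 10→0 → fail=5;  out {5}∪∅={5}
  n4('cacc'): parent n3 fail=1; on 'c' 1→0 → fail=1;  out {0}∪∅={0}
  n8('ddbc'): parent n7 fail=10; on 'c' 10 → fail=11;  out ∅∪∅=∅
  n13('bcbc'): parent n12 fail=18; on 'c' 18→10 → fail=11;  out {2}∪∅={2}
  n17('adcc'): parent n16 fail=1; on 'c' 1→0 → fail=1;  out {3}∪∅={3}
  n20('cbbb'): parent n19 fail=22; on 'b' 22→10 → fail=22;  out ∅∪∅=∅
  n9('ddbca'): parent n8 fail=11; on 'a' 11→1 → fail=2;  out {1}∪∅={1}
  n21('cbbbd'): parent n20 fail=22; on 'd' 22 → fail=23;  out {4}∪{5}={4,5}

Text stream:
i=0 'd': node 0→5
i=1 'd': node 5→6
i=2 'b': node 6→7
i=3 'c': node 7→8
i=4 'a': node 8→9  ** P1@[0:4]
i=5 'd': node 9→15 ·f
i=6 'b': node 15→10 ·f
i=7 'b': node 10→22
i=8 'd': node 22→23  ** P5@[6:8]
i=9 'd': node 23→6 ·f
i=10 'b': node 6→7
i=11 'a': node 7→14 ·f
i=12 'd': node 14→15
i=13 'c': node 15→16
i=14 'c': node 16→17  ** P3@[11:14]
i=15 'b': node 17→18 ·f
i=16 'c': node 18→11 ·f
i=17 'b': node 11→12
i=18 'c': node 12→13  ** P2@[15:18]
i=19 'd': node 13→5 ·f
i=20 'd': node 5→6
i=21 'b': node 6→7
i=22 'c': node 7→8
i=23 'a': node 8→9  ** P1@[19:23]
i=24 'c': node 9→3 ·f
i=25 'a': node 3→2 ·f
i=26 'c': node 2→3
i=27 'c': node 3→4  ** P0@[24:27]
i=28 'a': node 4→2 ·f
i=29 'c': node 2→3
i=30 'd': node 3→5 ·f
i=31 'c': node 5→1 ·f
i=32 'd': node 1→5 ·f
i=33 'c': node 5→1 ·f
i=34 'a': node 1→2
i=35 'b': node 2→10 ·f
i=36 'b': node 10→22
i=37 'c': node 22→11 ·f
i=38 'b': node 11→12
i=39 'b': node 12→19 ·f
i=40 'b': node 19→20
i=41 'd': node 20→21  ** P4@[37:41],P5@[39:41]
i=42 'b': node 21→10 ·f
i=43 'c': node 10→11
i=44 'a': node 11→2 ·f
i=45 'd': node 2→15 ·f
i=46 'c': node 15→16
i=47 'c': node 16→17  ** P3@[44:47]
i=48 'a': node 17→2 ·f
i=49 'c': node 2→3
i=50 'c': node 3→4  ** P0@[47:50]
i=51 'b': node 4→18 ·f
i=52 'b': node 18→19
i=53 'b': node 19→20
i=54 'd': node 20→21  ** P4@[50:54],P5@[52:54]
i=55 'c': node 21→1 ·f
i=56 'a': node 1→2
i=57 'c': node 2→3
i=58 'c': node 3→4  ** P0@[55:58]
i=59 'b': node 4→18 ·f
i=60 'b': node 18→19
i=61 'b': node 19→20
i=62 'd': node 20→21  ** P4@[58:62],P5@[60:62]
i=63 'c': node 21→1 ·f

Result: [[4,1],[8,5],[14,3],[18,2],[23,1],[27,0],[41,4],[41,5],[47,3],[50,0],[54,4],[54,5],[58,0],[62,4],[62,5]]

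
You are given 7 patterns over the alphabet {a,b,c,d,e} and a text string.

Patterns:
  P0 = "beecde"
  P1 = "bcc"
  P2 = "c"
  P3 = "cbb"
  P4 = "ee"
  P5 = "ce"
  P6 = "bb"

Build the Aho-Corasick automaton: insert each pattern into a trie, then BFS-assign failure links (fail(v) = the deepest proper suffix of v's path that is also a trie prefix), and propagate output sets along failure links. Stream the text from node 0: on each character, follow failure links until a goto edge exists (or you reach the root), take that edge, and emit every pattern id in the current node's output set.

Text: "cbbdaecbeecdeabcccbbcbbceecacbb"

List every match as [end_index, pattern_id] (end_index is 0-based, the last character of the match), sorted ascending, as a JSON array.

Build:
Trie (insert patterns):
  n0 'ε': b→1 c→9 e→12
  n1 'b': b→15 c→7 e→2
  n2 'be': e→3
  n3 'bee': c→4
  n4 'beec': d→5
  n5 'beecd': e→6
  n6 'beecde': ·  ←P0
  n7 'bc': c→8
  n8 'bcc': ·  ←P1
  n9 'c': b→10 e→14  ←P2
  n10 'cb': b→11
  n11 'cbb': ·  ←P3
  n12 'e': e→13
  n13 'ee': ·  ←P4
  n14 'ce': ·  ←P5
  n15 'bb': ·  ←P6

BFS fail/out derivation:
  fail(1) 'b': from fail(0)=0 chase 'b': 0 ⇒ 0;  out=∅∪out(0)=∅
  fail(9) 'c': from fail(0)=0 chase 'c': 0 ⇒ 0;  out={2}∪out(0)={2}
  fail(12) 'e': from fail(0)=0 chase 'e': 0 ⇒ 0;  out=∅∪out(0)=∅
  fail(2) 'be': from fail(1)=0 chase 'e': 0 ⇒ 12;  out=∅∪out(12)=∅
  fail(7) 'bc': from fail(1)=0 chase 'c': 0 ⇒ 9;  out=∅∪out(9)={2}
  fail(10) 'cb': from fail(9)=0 chase 'b': 0 ⇒ 1;  out=∅∪out(1)=∅
  fail(13) 'ee': from fail(12)=0 chase 'e': 0 ⇒ 12;  out={4}∪out(12)={4}
  fail(14) 'ce': from fail(9)=0 chase 'e': 0 ⇒ 12;  out={5}∪out(12)={5}
  fail(15) 'bb': from fail(1)=0 chase 'b': 0 ⇒ 1;  out={6}∪out(1)={6}
  fail(3) 'bee': from fail(2)=12 chase 'e': 12 ⇒ 13;  out=∅∪out(13)={4}
  fail(8) 'bcc': from fail(7)=9 chase 'c': 9→0 ⇒ 9;  out={1}∪out(9)={1,2}
  fail(11) 'cbb': from fail(10)=1 chase 'b': 1 ⇒ 15;  out={3}∪out(15)={3,6}
  fail(4) 'beec': from fail(3)=13 chase 'c': 13→12→0 ⇒ 9;  out=∅∪out(9)={2}
  fail(5) 'beecd': from fail(4)=9 chase 'd': 9→0 ⇒ 0;  out=∅∪out(0)=∅
  fail(6) 'beecde': from fail(5)=0 chase 'e': 0 ⇒ 12;  out={0}∪out(12)={0}

Run:
i=0 'c': node 0→9  ** P2@[0:0]
i=1 'b': node 9→10
i=2 'b': node 10→11  ** P3@[0:2],P6@[1:2]
i=3 'd': node 11→0 (fail-walked)
i=4 'a': node 0→0
i=5 'e': node 0→12
i=6 'c': node 12→9 (fail-walked)  ** P2@[6:6]
i=7 'b': node 9→10
i=8 'e': node 10→2 (fail-walked)
i=9 'e': node 2→3  ** P4@[8:9]
i=10 'c': node 3→4  ** P2@[10:10]
i=11 'd': node 4→5
i=12 'e': node 5→6  ** P0@[7:12]
i=13 'a': node 6→0 (fail-walked)
i=14 'b': node 0→1
i=15 'c': node 1→7  ** P2@[15:15]
i=16 'c': node 7→8  ** P1@[14:16],P2@[16:16]
i=17 'c': node 8→9 (fail-walked)  ** P2@[17:17]
i=18 'b': node 9→10
i=19 'b': node 10→11  ** P3@[17:19],P6@[18:19]
i=20 'c': node 11→7 (fail-walked)  ** P2@[20:20]
i=21 'b': node 7→10 (fail-walked)
i=22 'b': node 10→11  ** P3@[20:22],P6@[21:22]
i=23 'c': node 11→7 (fail-walked)  ** P2@[23:23]
i=24 'e': node 7→14 (fail-walked)  ** P5@[23:24]
i=25 'e': node 14→13 (fail-walked)  ** P4@[24:25]
i=26 'c': node 13→9 (fail-walked)  ** P2@[26:26]
i=27 'a': node 9→0 (fail-walked)
i=28 'c': node 0→9  ** P2@[28:28]
i=29 'b': node 9→10
i=30 'b': node 10→11  ** P3@[28:30],P6@[29:30]

All matches (sorted): [[0,2],[2,3],[2,6],[6,2],[9,4],[10,2],[12,0],[15,2],[16,1],[16,2],[17,2],[19,3],[19,6],[20,2],[22,3],[22,6],[23,2],[24,5],[25,4],[26,2],[28,2],[30,3],[30,6]]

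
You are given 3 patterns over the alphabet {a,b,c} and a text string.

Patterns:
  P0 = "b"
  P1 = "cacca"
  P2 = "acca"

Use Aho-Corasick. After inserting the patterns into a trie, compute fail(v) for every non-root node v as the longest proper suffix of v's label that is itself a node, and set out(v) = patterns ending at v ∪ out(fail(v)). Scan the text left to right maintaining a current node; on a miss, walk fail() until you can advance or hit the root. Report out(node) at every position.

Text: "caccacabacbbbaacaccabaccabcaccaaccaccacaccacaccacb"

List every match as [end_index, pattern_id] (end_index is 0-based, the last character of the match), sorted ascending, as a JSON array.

Construct AC machine:
Trie (insert patterns):
  n0 'ε': a→7 b→1 c→2
  n1 'b': ·  ←P0
  n2 'c': a→3
  n3 'ca': c→4
  n4 'cac': c→5
  n5 'cacc': a→6
  n6 'cacca': ·  ←P1
  n7 'a': c→8
  n8 'ac': c→9
  n9 'acc': a→10
  n10 'acca': ·  ←P2

Failure links (BFS by depth):
  fail(1) 'b': from fail(0)=0 chase 'b': 0 ⇒ 0;  out={0}∪out(0)={0}
  fail(2) 'c': from fail(0)=0 chase 'c': 0 ⇒ 0;  out=∅∪out(0)=∅
  fail(7) 'a': from fail(0)=0 chase 'a': 0 ⇒ 0;  out=∅∪out(0)=∅
  fail(3) 'ca': from fail(2)=0 chase 'a': 0 ⇒ 7;  out=∅∪out(7)=∅
  fail(8) 'ac': from fail(7)=0 chase 'c': 0 ⇒ 2;  out=∅∪out(2)=∅
  fail(4) 'cac': from fail(3)=7 chase 'c': 7 ⇒ 8;  out=∅∪out(8)=∅
  fail(9) 'acc': from fail(8)=2 chase 'c': 2→0 ⇒ 2;  out=∅∪out(2)=∅
  fail(5) 'cacc': from fail(4)=8 chase 'c': 8 ⇒ 9;  out=∅∪out(9)=∅
  fail(10) 'acca': from fail(9)=2 chase 'a': 2 ⇒ 3;  out={2}∪out(3)={2}
  fail(6) 'cacca': from fail(5)=9 chase 'a': 9 ⇒ 10;  out={1}∪out(10)={1,2}

Scan:
[0] read 'c'  n0⇒n2
[1] read 'a'  n2⇒n3
[2] read 'c'  n3⇒n4
[3] read 'c'  n4⇒n5
[4] read 'a'  n5⇒n6  ** P1@[0:4],P2@[1:4]
[5] read 'c'  n6⇒n4 ·f
[6] read 'a'  n4⇒n3 ·f
[7] read 'b'  n3⇒n1 ·f  ** P0@[7:7]
[8] read 'a'  n1⇒n7 ·f
[9] read 'c'  n7⇒n8
[10] read 'b'  n8⇒n1 ·f  ** P0@[10:10]
[11] read 'b'  n1⇒n1 ·f  ** P0@[11:11]
[12] read 'b'  n1⇒n1 ·f  ** P0@[12:12]
[13] read 'a'  n1⇒n7 ·f
[14] read 'a'  n7⇒n7 ·f
[15] read 'c'  n7⇒n8
[16] read 'a'  n8⇒n3 ·f
[17] read 'c'  n3⇒n4
[18] read 'c'  n4⇒n5
[19] read 'a'  n5⇒n6  ** P1@[15:19],P2@[16:19]
[20] read 'b'  n6⇒n1 ·f  ** P0@[20:20]
[21] read 'a'  n1⇒n7 ·f
[22] read 'c'  n7⇒n8
[23] read 'c'  n8⇒n9
[24] read 'a'  n9⇒n10  ** P2@[21:24]
[25] read 'b'  n10⇒n1 ·f  ** P0@[25:25]
[26] read 'c'  n1⇒n2 ·f
[27] read 'a'  n2⇒n3
[28] read 'c'  n3⇒n4
[29] read 'c'  n4⇒n5
[30] read 'a'  n5⇒n6  ** P1@[26:30],P2@[27:30]
[31] read 'a'  n6⇒n7 ·f
[32] read 'c'  n7⇒n8
[33] read 'c'  n8⇒n9
[34] read 'a'  n9⇒n10  ** P2@[31:34]
[35] read 'c'  n10⇒n4 ·f
[36] read 'c'  n4⇒n5
[37] read 'a'  n5⇒n6  ** P1@[33:37],P2@[34:37]
[38] read 'c'  n6⇒n4 ·f
[39] read 'a'  n4⇒n3 ·f
[40] read 'c'  n3⇒n4
[41] read 'c'  n4⇒n5
[42] read 'a'  n5⇒n6  ** P1@[38:42],P2@[39:42]
[43] read 'c'  n6⇒n4 ·f
[44] read 'a'  n4⇒n3 ·f
[45] read 'c'  n3⇒n4
[46] read 'c'  n4⇒n5
[47] read 'a'  n5⇒n6  ** P1@[43:47],P2@[44:47]
[48] read 'c'  n6⇒n4 ·f
[49] read 'b'  n4⇒n1 ·f  ** P0@[49:49]

Matches: [[4,1],[4,2],[7,0],[10,0],[11,0],[12,0],[19,1],[19,2],[20,0],[24,2],[25,0],[30,1],[30,2],[34,2],[37,1],[37,2],[42,1],[42,2],[47,1],[47,2],[49,0]]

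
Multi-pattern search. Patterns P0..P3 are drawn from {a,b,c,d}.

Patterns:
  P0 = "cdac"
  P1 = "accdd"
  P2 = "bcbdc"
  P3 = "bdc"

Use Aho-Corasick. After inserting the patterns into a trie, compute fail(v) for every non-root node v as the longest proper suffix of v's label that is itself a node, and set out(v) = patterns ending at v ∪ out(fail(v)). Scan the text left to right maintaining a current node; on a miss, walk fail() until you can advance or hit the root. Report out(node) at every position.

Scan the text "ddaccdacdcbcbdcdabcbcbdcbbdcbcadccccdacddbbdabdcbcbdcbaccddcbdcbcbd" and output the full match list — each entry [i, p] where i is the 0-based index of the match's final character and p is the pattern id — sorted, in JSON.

Build:
Trie (insert patterns):
  n0 'ε': a→5 b→10 c→1
  n1 'c': d→2
  n2 'cd': a→3
  n3 'cda': c→4
  n4 'cdac': ·  ←P0
  n5 'a': c→6
  n6 'ac': c→7
  n7 'acc': d→8
  n8 'accd': d→9
  n9 'accdd': ·  ←P1
  n10 'b': c→11 d→15
  n11 'bc': b→12
  n12 'bcb': d→13
  n13 'bcbd': c→14
  n14 'bcbdc': ·  ←P2
  n15 'bd': c→16
  n16 'bdc': ·  ←P3

Failure links (BFS by depth):
  fail(1) 'c': from fail(0)=0 chase 'c': 0 ⇒ 0;  out=∅∪out(0)=∅
  fail(5) 'a': from fail(0)=0 chase 'a': 0 ⇒ 0;  out=∅∪out(0)=∅
  fail(10) 'b': from fail(0)=0 chase 'b': 0 ⇒ 0;  out=∅∪out(0)=∅
  fail(2) 'cd': from fail(1)=0 chase 'd': 0 ⇒ 0;  out=∅∪out(0)=∅
  fail(6) 'ac': from fail(5)=0 chase 'c': 0 ⇒ 1;  out=∅∪out(1)=∅
  fail(11) 'bc': from fail(10)=0 chase 'c': 0 ⇒ 1;  out=∅∪out(1)=∅
  fail(15) 'bd': from fail(10)=0 chase 'd': 0 ⇒ 0;  out=∅∪out(0)=∅
  fail(3) 'cda': from fail(2)=0 chase 'a': 0 ⇒ 5;  out=∅∪out(5)=∅
  fail(7) 'acc': from fail(6)=1 chase 'c': 1→0 ⇒ 1;  out=∅∪out(1)=∅
  fail(12) 'bcb': from fail(11)=1 chase 'b': 1→0 ⇒ 10;  out=∅∪out(10)=∅
  fail(16) 'bdc': from fail(15)=0 chase 'c': 0 ⇒ 1;  out={3}∪out(1)={3}
  fail(4) 'cdac': from fail(3)=5 chase 'c': 5 ⇒ 6;  out={0}∪out(6)={0}
  fail(8) 'accd': from fail(7)=1 chase 'd': 1 ⇒ 2;  out=∅∪out(2)=∅
  fail(13) 'bcbd': from fail(12)=10 chase 'd': 10 ⇒ 15;  out=∅∪out(15)=∅
  fail(9) 'accdd': from fail(8)=2 chase 'd': 2→0 ⇒ 0;  out={1}∪out(0)={1}
  fail(14) 'bcbdc': from fail(13)=15 chase 'c': 15 ⇒ 16;  out={2}∪out(16)={2,3}

Text stream:
pos 0 'd': at 0
pos 1 'd': at 0
pos 2 'a': at 5
pos 3 'c': at 6
pos 4 'c': at 7
pos 5 'd': at 8
pos 6 'a': at 3 ·f
pos 7 'c': at 4  ** P0@[4:7]
pos 8 'd': at 2 ·f
pos 9 'c': at 1 ·f
pos 10 'b': at 10 ·f
pos 11 'c': at 11
pos 12 'b': at 12
pos 13 'd': at 13
pos 14 'c': at 14  ** P2@[10:14],P3@[12:14]
pos 15 'd': at 2 ·f
pos 16 'a': at 3
pos 17 'b': at 10 ·f
pos 18 'c': at 11
pos 19 'b': at 12
pos 20 'c': at 11 ·f
pos 21 'b': at 12
pos 22 'd': at 13
pos 23 'c': at 14  ** P2@[19:23],P3@[21:23]
pos 24 'b': at 10 ·f
pos 25 'b': at 10 ·f
pos 26 'd': at 15
pos 27 'c': at 16  ** P3@[25:27]
pos 28 'b': at 10 ·f
pos 29 'c': at 11
pos 30 'a': at 5 ·f
pos 31 'd': at 0 ·f
pos 32 'c': at 1
pos 33 'c': at 1 ·f
pos 34 'c': at 1 ·f
pos 35 'c': at 1 ·f
pos 36 'd': at 2
pos 37 'a': at 3
pos 38 'c': at 4  ** P0@[35:38]
pos 39 'd': at 2 ·f
pos 40 'd': at 0 ·f
pos 41 'b': at 10
pos 42 'b': at 10 ·f
pos 43 'd': at 15
pos 44 'a': at 5 ·f
pos 45 'b': at 10 ·f
pos 46 'd': at 15
pos 47 'c': at 16  ** P3@[45:47]
pos 48 'b': at 10 ·f
pos 49 'c': at 11
pos 50 'b': at 12
pos 51 'd': at 13
pos 52 'c': at 14  ** P2@[48:52],P3@[50:52]
pos 53 'b': at 10 ·f
pos 54 'a': at 5 ·f
pos 55 'c': at 6
pos 56 'c': at 7
pos 57 'd': at 8
pos 58 'd': at 9  ** P1@[54:58]
pos 59 'c': at 1 ·f
pos 60 'b': at 10 ·f
pos 61 'd': at 15
pos 62 'c': at 16  ** P3@[60:62]
pos 63 'b': at 10 ·f
pos 64 'c': at 11
pos 65 'b': at 12
pos 66 'd': at 13

Matches: [[7,0],[14,2],[14,3],[23,2],[23,3],[27,3],[38,0],[47,3],[52,2],[52,3],[58,1],[62,3]]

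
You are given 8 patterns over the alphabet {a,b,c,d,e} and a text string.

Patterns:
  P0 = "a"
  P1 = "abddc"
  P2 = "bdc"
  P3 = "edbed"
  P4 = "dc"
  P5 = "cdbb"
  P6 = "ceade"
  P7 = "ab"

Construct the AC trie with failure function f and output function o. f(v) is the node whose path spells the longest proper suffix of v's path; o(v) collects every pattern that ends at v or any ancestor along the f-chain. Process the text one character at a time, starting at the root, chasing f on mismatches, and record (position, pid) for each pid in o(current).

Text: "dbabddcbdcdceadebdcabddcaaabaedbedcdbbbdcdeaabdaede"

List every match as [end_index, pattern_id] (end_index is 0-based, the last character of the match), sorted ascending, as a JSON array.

Build:
Trie nodes:
  0='ε' goto a→1 b→6 c→16 d→14 e→9
  1='a' goto b→2  [P0 ends]
  2='ab' goto d→3  [P7 ends]
  3='abd' goto d→4
  4='abdd' goto c→5
  5='abddc' goto ·  [P1 ends]
  6='b' goto d→7
  7='bd' goto c→8
  8='bdc' goto ·  [P2 ends]
  9='e' goto d→10
  10='ed' goto b→11
  11='edb' goto e→12
  12='edbe' goto d→13
  13='edbed' goto ·  [P3 ends]
  14='d' goto c→15
  15='dc' goto ·  [P4 ends]
  16='c' goto d→17 e→20
  17='cd' goto b→18
  18='cdb' goto b→19
  19='cdbb' goto ·  [P5 ends]
  20='ce' goto a→21
  21='cea' goto d→22
  22='cead' goto e→23
  23='ceade' goto ·  [P6 ends]

Failure links (BFS by depth):
  fail(1) 'a': from fail(0)=0 chase 'a': 0 ⇒ 0;  out={0}∪out(0)={0}
  fail(6) 'b': from fail(0)=0 chase 'b': 0 ⇒ 0;  out=∅∪out(0)=∅
  fail(9) 'e': from fail(0)=0 chase 'e': 0 ⇒ 0;  out=∅∪out(0)=∅
  fail(14) 'd': from fail(0)=0 chase 'd': 0 ⇒ 0;  out=∅∪out(0)=∅
  fail(16) 'c': from fail(0)=0 chase 'c': 0 ⇒ 0;  out=∅∪out(0)=∅
  fail(2) 'ab': from fail(1)=0 chase 'b': 0 ⇒ 6;  out={7}∪out(6)={7}
  fail(7) 'bd': from fail(6)=0 chase 'd': 0 ⇒ 14;  out=∅∪out(14)=∅
  fail(10) 'ed': from fail(9)=0 chase 'd': 0 ⇒ 14;  out=∅∪out(14)=∅
  fail(15) 'dc': from fail(14)=0 chase 'c': 0 ⇒ 16;  out={4}∪out(16)={4}
  fail(17) 'cd': from fail(16)=0 chase 'd': 0 ⇒ 14;  out=∅∪out(14)=∅
  fail(20) 'ce': from fail(16)=0 chase 'e': 0 ⇒ 9;  out=∅∪out(9)=∅
  fail(3) 'abd': from fail(2)=6 chase 'd': 6 ⇒ 7;  out=∅∪out(7)=∅
  fail(8) 'bdc': from fail(7)=14 chase 'c': 14 ⇒ 15;  out={2}∪out(15)={2,4}
  fail(11) 'edb': from fail(10)=14 chase 'b': 14→0 ⇒ 6;  out=∅∪out(6)=∅
  fail(18) 'cdb': from fail(17)=14 chase 'b': 14→0 ⇒ 6;  out=∅∪out(6)=∅
  fail(21) 'cea': from fail(20)=9 chase 'a': 9→0 ⇒ 1;  out=∅∪out(1)={0}
  fail(4) 'abdd': from fail(3)=7 chase 'd': 7→14→0 ⇒ 14;  out=∅∪out(14)=∅
  fail(12) 'edbe': from fail(11)=6 chase 'e': 6→0 ⇒ 9;  out=∅∪out(9)=∅
  fail(19) 'cdbb': from fail(18)=6 chase 'b': 6→0 ⇒ 6;  out={5}∪out(6)={5}
  fail(22) 'cead': from fail(21)=1 chase 'd': 1→0 ⇒ 14;  out=∅∪out(14)=∅
  fail(5) 'abddc': from fail(4)=14 chase 'c': 14 ⇒ 15;  out={1}∪out(15)={1,4}
  fail(13) 'edbed': from fail(12)=9 chase 'd': 9 ⇒ 10;  out={3}∪out(10)={3}
  fail(23) 'ceade': from fail(22)=14 chase 'e': 14→0 ⇒ 9;  out={6}∪out(9)={6}

Text stream:
[0] read 'd'  n0⇒n14
[1] read 'b'  n14⇒n6 (via fail)
[2] read 'a'  n6⇒n1 (via fail)  emit P0@[2:2]
[3] read 'b'  n1⇒n2  emit P7@[2:3]
[4] read 'd'  n2⇒n3
[5] read 'd'  n3⇒n4
[6] read 'c'  n4⇒n5  emit P1@[2:6],P4@[5:6]
[7] read 'b'  n5⇒n6 (via fail)
[8] read 'd'  n6⇒n7
[9] read 'c'  n7⇒n8  emit P2@[7:9],P4@[8:9]
[10] read 'd'  n8⇒n17 (via fail)
[11] read 'c'  n17⇒n15 (via fail)  emit P4@[10:11]
[12] read 'e'  n15⇒n20 (via fail)
[13] read 'a'  n20⇒n21  emit P0@[13:13]
[14] read 'd'  n21⇒n22
[15] read 'e'  n22⇒n23  emit P6@[11:15]
[16] read 'b'  n23⇒n6 (via fail)
[17] read 'd'  n6⇒n7
[18] read 'c'  n7⇒n8  emit P2@[16:18],P4@[17:18]
[19] read 'a'  n8⇒n1 (via fail)  emit P0@[19:19]
[20] read 'b'  n1⇒n2  emit P7@[19:20]
[21] read 'd'  n2⇒n3
[22] read 'd'  n3⇒n4
[23] read 'c'  n4⇒n5  emit P1@[19:23],P4@[22:23]
[24] read 'a'  n5⇒n1 (via fail)  emit P0@[24:24]
[25] read 'a'  n1⇒n1 (via fail)  emit P0@[25:25]
[26] read 'a'  n1⇒n1 (via fail)  emit P0@[26:26]
[27] read 'b'  n1⇒n2  emit P7@[26:27]
[28] read 'a'  n2⇒n1 (via fail)  emit P0@[28:28]
[29] read 'e'  n1⇒n9 (via fail)
[30] read 'd'  n9⇒n10
[31] read 'b'  n10⇒n11
[32] read 'e'  n11⇒n12
[33] read 'd'  n12⇒n13  emit P3@[29:33]
[34] read 'c'  n13⇒n15 (via fail)  emit P4@[33:34]
[35] read 'd'  n15⇒n17 (via fail)
[36] read 'b'  n17⇒n18
[37] read 'b'  n18⇒n19  emit P5@[34:37]
[38] read 'b'  n19⇒n6 (via fail)
[39] read 'd'  n6⇒n7
[40] read 'c'  n7⇒n8  emit P2@[38:40],P4@[39:40]
[41] read 'd'  n8⇒n17 (via fail)
[42] read 'e'  n17⇒n9 (via fail)
[43] read 'a'  n9⇒n1 (via fail)  emit P0@[43:43]
[44] read 'a'  n1⇒n1 (via fail)  emit P0@[44:44]
[45] read 'b'  n1⇒n2  emit P7@[44:45]
[46] read 'd'  n2⇒n3
[47] read 'a'  n3⇒n1 (via fail)  emit P0@[47:47]
[48] read 'e'  n1⇒n9 (via fail)
[49] read 'd'  n9⇒n10
[50] read 'e'  n10⇒n9 (via fail)

Matches: [[2,0],[3,7],[6,1],[6,4],[9,2],[9,4],[11,4],[13,0],[15,6],[18,2],[18,4],[19,0],[20,7],[23,1],[23,4],[24,0],[25,0],[26,0],[27,7],[28,0],[33,3],[34,4],[37,5],[40,2],[40,4],[43,0],[44,0],[45,7],[47,0]]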